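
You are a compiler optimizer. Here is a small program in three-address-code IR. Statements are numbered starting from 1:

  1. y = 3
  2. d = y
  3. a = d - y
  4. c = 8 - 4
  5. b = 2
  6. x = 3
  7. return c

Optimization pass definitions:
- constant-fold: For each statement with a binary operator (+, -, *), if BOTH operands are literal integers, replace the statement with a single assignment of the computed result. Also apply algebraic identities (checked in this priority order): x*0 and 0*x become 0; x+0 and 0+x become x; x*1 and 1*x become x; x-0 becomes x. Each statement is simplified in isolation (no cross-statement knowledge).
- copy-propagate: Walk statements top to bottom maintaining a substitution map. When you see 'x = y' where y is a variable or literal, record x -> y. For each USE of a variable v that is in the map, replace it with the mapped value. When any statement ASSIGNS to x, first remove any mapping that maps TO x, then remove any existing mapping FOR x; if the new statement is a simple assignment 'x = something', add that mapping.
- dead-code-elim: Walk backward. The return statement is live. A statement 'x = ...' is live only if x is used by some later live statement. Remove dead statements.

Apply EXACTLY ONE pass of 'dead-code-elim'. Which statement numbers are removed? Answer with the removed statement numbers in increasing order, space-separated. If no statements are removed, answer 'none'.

Backward liveness scan:
Stmt 1 'y = 3': DEAD (y not in live set [])
Stmt 2 'd = y': DEAD (d not in live set [])
Stmt 3 'a = d - y': DEAD (a not in live set [])
Stmt 4 'c = 8 - 4': KEEP (c is live); live-in = []
Stmt 5 'b = 2': DEAD (b not in live set ['c'])
Stmt 6 'x = 3': DEAD (x not in live set ['c'])
Stmt 7 'return c': KEEP (return); live-in = ['c']
Removed statement numbers: [1, 2, 3, 5, 6]
Surviving IR:
  c = 8 - 4
  return c

Answer: 1 2 3 5 6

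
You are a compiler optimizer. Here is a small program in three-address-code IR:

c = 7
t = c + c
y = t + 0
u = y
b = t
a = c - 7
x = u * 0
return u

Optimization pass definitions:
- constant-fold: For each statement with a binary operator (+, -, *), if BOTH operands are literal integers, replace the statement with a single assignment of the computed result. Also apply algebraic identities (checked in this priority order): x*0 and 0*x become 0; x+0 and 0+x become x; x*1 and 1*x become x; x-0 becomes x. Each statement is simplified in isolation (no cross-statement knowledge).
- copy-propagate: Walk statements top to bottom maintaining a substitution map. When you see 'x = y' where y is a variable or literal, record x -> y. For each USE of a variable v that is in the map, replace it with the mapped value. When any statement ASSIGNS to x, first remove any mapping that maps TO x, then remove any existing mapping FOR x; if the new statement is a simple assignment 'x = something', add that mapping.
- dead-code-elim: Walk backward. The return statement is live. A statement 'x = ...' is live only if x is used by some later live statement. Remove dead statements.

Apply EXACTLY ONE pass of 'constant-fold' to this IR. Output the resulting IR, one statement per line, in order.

Applying constant-fold statement-by-statement:
  [1] c = 7  (unchanged)
  [2] t = c + c  (unchanged)
  [3] y = t + 0  -> y = t
  [4] u = y  (unchanged)
  [5] b = t  (unchanged)
  [6] a = c - 7  (unchanged)
  [7] x = u * 0  -> x = 0
  [8] return u  (unchanged)
Result (8 stmts):
  c = 7
  t = c + c
  y = t
  u = y
  b = t
  a = c - 7
  x = 0
  return u

Answer: c = 7
t = c + c
y = t
u = y
b = t
a = c - 7
x = 0
return u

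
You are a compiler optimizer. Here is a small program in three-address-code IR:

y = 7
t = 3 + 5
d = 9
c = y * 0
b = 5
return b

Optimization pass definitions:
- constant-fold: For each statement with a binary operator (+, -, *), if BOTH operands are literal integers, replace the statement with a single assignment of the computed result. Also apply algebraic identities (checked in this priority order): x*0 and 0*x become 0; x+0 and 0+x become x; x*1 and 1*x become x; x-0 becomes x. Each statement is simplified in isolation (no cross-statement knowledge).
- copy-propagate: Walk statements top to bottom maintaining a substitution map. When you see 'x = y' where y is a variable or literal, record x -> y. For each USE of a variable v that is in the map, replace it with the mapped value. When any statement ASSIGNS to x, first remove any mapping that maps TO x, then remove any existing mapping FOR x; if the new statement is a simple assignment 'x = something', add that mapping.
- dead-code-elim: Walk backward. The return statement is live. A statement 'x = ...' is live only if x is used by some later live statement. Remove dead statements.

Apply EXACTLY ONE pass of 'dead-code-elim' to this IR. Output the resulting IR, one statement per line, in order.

Applying dead-code-elim statement-by-statement:
  [6] return b  -> KEEP (return); live=['b']
  [5] b = 5  -> KEEP; live=[]
  [4] c = y * 0  -> DEAD (c not live)
  [3] d = 9  -> DEAD (d not live)
  [2] t = 3 + 5  -> DEAD (t not live)
  [1] y = 7  -> DEAD (y not live)
Result (2 stmts):
  b = 5
  return b

Answer: b = 5
return b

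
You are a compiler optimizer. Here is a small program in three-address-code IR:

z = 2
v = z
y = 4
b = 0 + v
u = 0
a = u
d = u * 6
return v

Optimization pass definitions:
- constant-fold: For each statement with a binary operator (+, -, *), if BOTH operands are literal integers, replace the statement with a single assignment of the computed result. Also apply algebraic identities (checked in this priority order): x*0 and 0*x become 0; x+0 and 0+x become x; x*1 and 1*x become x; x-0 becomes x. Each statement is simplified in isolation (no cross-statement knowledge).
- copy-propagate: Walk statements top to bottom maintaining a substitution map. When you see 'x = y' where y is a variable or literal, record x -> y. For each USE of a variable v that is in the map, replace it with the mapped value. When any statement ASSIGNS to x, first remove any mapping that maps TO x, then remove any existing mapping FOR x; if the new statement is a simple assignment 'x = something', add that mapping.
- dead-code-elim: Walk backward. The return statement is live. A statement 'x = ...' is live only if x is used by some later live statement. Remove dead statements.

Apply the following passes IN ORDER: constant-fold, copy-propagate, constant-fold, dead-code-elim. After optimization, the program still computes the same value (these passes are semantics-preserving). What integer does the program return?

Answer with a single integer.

Answer: 2

Derivation:
Initial IR:
  z = 2
  v = z
  y = 4
  b = 0 + v
  u = 0
  a = u
  d = u * 6
  return v
After constant-fold (8 stmts):
  z = 2
  v = z
  y = 4
  b = v
  u = 0
  a = u
  d = u * 6
  return v
After copy-propagate (8 stmts):
  z = 2
  v = 2
  y = 4
  b = 2
  u = 0
  a = 0
  d = 0 * 6
  return 2
After constant-fold (8 stmts):
  z = 2
  v = 2
  y = 4
  b = 2
  u = 0
  a = 0
  d = 0
  return 2
After dead-code-elim (1 stmts):
  return 2
Evaluate:
  z = 2  =>  z = 2
  v = z  =>  v = 2
  y = 4  =>  y = 4
  b = 0 + v  =>  b = 2
  u = 0  =>  u = 0
  a = u  =>  a = 0
  d = u * 6  =>  d = 0
  return v = 2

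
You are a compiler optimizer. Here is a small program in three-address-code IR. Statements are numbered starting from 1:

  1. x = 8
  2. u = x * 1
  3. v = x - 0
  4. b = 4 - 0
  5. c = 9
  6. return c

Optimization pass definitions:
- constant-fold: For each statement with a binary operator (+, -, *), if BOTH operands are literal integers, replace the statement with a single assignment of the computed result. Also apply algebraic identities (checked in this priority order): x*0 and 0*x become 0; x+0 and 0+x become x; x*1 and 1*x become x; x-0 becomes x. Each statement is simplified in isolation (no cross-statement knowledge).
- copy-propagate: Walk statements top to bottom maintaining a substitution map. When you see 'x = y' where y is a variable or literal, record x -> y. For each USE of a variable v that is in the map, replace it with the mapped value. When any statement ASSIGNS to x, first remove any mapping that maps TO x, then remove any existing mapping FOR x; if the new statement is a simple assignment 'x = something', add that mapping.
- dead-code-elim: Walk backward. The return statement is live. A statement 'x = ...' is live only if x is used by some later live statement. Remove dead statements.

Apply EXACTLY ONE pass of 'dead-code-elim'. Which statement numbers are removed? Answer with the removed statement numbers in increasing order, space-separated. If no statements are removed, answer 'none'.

Backward liveness scan:
Stmt 1 'x = 8': DEAD (x not in live set [])
Stmt 2 'u = x * 1': DEAD (u not in live set [])
Stmt 3 'v = x - 0': DEAD (v not in live set [])
Stmt 4 'b = 4 - 0': DEAD (b not in live set [])
Stmt 5 'c = 9': KEEP (c is live); live-in = []
Stmt 6 'return c': KEEP (return); live-in = ['c']
Removed statement numbers: [1, 2, 3, 4]
Surviving IR:
  c = 9
  return c

Answer: 1 2 3 4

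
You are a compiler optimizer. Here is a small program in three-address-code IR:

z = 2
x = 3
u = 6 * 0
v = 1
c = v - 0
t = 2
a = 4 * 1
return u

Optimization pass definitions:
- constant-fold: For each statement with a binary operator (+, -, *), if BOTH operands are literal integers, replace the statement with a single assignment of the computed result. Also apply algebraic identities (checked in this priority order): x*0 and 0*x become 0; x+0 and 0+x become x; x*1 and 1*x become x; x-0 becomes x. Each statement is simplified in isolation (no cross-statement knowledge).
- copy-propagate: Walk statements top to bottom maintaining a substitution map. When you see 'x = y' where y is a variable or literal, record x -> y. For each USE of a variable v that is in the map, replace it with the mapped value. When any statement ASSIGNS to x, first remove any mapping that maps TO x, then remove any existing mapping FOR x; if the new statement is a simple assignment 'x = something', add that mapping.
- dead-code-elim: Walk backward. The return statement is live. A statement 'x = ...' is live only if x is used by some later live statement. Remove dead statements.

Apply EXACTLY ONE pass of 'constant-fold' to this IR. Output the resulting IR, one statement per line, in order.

Answer: z = 2
x = 3
u = 0
v = 1
c = v
t = 2
a = 4
return u

Derivation:
Applying constant-fold statement-by-statement:
  [1] z = 2  (unchanged)
  [2] x = 3  (unchanged)
  [3] u = 6 * 0  -> u = 0
  [4] v = 1  (unchanged)
  [5] c = v - 0  -> c = v
  [6] t = 2  (unchanged)
  [7] a = 4 * 1  -> a = 4
  [8] return u  (unchanged)
Result (8 stmts):
  z = 2
  x = 3
  u = 0
  v = 1
  c = v
  t = 2
  a = 4
  return u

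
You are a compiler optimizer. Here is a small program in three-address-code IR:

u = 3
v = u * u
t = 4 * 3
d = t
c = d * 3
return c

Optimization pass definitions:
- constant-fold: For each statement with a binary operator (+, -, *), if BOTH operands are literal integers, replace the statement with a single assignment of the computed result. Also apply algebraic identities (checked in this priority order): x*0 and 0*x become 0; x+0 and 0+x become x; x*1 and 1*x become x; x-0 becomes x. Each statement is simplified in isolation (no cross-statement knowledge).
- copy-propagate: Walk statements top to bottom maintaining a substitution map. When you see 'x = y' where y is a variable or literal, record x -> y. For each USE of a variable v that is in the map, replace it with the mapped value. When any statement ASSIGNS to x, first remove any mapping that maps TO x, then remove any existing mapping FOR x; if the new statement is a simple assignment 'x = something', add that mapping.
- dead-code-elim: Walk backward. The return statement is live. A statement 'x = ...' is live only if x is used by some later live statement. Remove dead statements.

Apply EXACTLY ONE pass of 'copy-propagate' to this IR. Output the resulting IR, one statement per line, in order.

Applying copy-propagate statement-by-statement:
  [1] u = 3  (unchanged)
  [2] v = u * u  -> v = 3 * 3
  [3] t = 4 * 3  (unchanged)
  [4] d = t  (unchanged)
  [5] c = d * 3  -> c = t * 3
  [6] return c  (unchanged)
Result (6 stmts):
  u = 3
  v = 3 * 3
  t = 4 * 3
  d = t
  c = t * 3
  return c

Answer: u = 3
v = 3 * 3
t = 4 * 3
d = t
c = t * 3
return c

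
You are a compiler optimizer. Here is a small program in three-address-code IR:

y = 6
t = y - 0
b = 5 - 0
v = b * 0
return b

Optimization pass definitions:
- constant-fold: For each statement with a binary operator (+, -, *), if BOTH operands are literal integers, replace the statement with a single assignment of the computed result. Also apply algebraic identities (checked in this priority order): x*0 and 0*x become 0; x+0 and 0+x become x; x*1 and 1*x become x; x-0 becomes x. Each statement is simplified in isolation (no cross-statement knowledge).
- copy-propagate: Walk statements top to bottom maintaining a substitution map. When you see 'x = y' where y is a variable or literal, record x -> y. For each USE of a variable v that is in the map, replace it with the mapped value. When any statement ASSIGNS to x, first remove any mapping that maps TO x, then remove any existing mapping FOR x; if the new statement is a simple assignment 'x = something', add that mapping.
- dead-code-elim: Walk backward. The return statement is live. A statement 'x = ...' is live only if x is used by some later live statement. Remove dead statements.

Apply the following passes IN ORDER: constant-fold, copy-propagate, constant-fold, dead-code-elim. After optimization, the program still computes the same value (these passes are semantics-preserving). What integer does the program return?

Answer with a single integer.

Answer: 5

Derivation:
Initial IR:
  y = 6
  t = y - 0
  b = 5 - 0
  v = b * 0
  return b
After constant-fold (5 stmts):
  y = 6
  t = y
  b = 5
  v = 0
  return b
After copy-propagate (5 stmts):
  y = 6
  t = 6
  b = 5
  v = 0
  return 5
After constant-fold (5 stmts):
  y = 6
  t = 6
  b = 5
  v = 0
  return 5
After dead-code-elim (1 stmts):
  return 5
Evaluate:
  y = 6  =>  y = 6
  t = y - 0  =>  t = 6
  b = 5 - 0  =>  b = 5
  v = b * 0  =>  v = 0
  return b = 5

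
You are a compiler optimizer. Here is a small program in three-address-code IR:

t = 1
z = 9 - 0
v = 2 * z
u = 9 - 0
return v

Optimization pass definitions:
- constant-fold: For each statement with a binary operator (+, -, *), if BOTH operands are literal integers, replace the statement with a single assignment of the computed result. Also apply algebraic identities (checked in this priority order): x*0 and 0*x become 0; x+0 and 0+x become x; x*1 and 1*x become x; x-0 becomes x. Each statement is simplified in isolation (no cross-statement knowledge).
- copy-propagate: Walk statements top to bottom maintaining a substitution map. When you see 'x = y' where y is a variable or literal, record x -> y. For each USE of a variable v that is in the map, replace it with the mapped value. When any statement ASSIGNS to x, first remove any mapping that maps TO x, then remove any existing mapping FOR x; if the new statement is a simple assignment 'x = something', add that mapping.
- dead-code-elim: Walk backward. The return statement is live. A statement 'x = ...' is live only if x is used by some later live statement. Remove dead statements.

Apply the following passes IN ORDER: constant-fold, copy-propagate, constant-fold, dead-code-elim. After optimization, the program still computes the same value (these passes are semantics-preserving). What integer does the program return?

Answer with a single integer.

Initial IR:
  t = 1
  z = 9 - 0
  v = 2 * z
  u = 9 - 0
  return v
After constant-fold (5 stmts):
  t = 1
  z = 9
  v = 2 * z
  u = 9
  return v
After copy-propagate (5 stmts):
  t = 1
  z = 9
  v = 2 * 9
  u = 9
  return v
After constant-fold (5 stmts):
  t = 1
  z = 9
  v = 18
  u = 9
  return v
After dead-code-elim (2 stmts):
  v = 18
  return v
Evaluate:
  t = 1  =>  t = 1
  z = 9 - 0  =>  z = 9
  v = 2 * z  =>  v = 18
  u = 9 - 0  =>  u = 9
  return v = 18

Answer: 18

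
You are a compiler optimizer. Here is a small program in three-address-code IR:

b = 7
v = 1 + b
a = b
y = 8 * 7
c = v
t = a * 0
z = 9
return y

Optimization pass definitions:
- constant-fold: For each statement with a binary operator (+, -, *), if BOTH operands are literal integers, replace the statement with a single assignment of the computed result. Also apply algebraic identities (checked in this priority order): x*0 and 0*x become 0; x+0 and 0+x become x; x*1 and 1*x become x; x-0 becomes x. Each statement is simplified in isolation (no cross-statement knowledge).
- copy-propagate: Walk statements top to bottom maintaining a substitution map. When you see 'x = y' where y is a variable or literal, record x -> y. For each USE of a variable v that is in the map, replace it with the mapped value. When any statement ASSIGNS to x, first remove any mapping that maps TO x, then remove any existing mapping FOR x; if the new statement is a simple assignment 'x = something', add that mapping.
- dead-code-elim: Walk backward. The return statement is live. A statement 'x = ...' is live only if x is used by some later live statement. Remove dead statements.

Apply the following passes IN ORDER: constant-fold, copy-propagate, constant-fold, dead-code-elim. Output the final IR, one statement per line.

Initial IR:
  b = 7
  v = 1 + b
  a = b
  y = 8 * 7
  c = v
  t = a * 0
  z = 9
  return y
After constant-fold (8 stmts):
  b = 7
  v = 1 + b
  a = b
  y = 56
  c = v
  t = 0
  z = 9
  return y
After copy-propagate (8 stmts):
  b = 7
  v = 1 + 7
  a = 7
  y = 56
  c = v
  t = 0
  z = 9
  return 56
After constant-fold (8 stmts):
  b = 7
  v = 8
  a = 7
  y = 56
  c = v
  t = 0
  z = 9
  return 56
After dead-code-elim (1 stmts):
  return 56

Answer: return 56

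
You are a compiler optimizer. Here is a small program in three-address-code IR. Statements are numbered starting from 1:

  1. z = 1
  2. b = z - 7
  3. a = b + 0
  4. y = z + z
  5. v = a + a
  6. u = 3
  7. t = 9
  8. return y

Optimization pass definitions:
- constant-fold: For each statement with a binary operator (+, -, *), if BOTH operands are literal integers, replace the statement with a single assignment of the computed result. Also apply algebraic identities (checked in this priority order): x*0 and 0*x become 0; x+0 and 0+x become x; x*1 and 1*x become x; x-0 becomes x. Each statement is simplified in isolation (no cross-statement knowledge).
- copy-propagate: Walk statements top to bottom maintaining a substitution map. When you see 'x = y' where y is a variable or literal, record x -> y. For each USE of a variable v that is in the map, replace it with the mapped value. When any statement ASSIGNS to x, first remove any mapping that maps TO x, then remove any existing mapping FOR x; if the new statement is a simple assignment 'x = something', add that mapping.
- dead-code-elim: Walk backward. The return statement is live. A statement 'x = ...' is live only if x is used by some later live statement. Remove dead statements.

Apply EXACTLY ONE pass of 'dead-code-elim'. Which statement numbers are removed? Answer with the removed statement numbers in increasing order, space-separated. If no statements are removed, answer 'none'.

Answer: 2 3 5 6 7

Derivation:
Backward liveness scan:
Stmt 1 'z = 1': KEEP (z is live); live-in = []
Stmt 2 'b = z - 7': DEAD (b not in live set ['z'])
Stmt 3 'a = b + 0': DEAD (a not in live set ['z'])
Stmt 4 'y = z + z': KEEP (y is live); live-in = ['z']
Stmt 5 'v = a + a': DEAD (v not in live set ['y'])
Stmt 6 'u = 3': DEAD (u not in live set ['y'])
Stmt 7 't = 9': DEAD (t not in live set ['y'])
Stmt 8 'return y': KEEP (return); live-in = ['y']
Removed statement numbers: [2, 3, 5, 6, 7]
Surviving IR:
  z = 1
  y = z + z
  return y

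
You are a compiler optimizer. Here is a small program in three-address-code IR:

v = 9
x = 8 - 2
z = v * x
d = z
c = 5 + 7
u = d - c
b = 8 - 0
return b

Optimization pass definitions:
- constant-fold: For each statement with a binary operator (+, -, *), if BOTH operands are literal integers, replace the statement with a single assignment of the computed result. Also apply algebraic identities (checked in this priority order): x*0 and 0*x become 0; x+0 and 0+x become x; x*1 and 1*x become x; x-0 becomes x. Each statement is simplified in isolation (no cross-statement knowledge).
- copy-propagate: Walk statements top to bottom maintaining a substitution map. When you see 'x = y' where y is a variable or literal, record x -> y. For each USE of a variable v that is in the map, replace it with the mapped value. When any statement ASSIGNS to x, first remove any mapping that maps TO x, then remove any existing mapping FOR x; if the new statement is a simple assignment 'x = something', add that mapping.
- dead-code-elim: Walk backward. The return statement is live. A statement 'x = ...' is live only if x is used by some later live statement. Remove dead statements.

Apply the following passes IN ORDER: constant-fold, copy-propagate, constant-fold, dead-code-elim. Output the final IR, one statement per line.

Answer: return 8

Derivation:
Initial IR:
  v = 9
  x = 8 - 2
  z = v * x
  d = z
  c = 5 + 7
  u = d - c
  b = 8 - 0
  return b
After constant-fold (8 stmts):
  v = 9
  x = 6
  z = v * x
  d = z
  c = 12
  u = d - c
  b = 8
  return b
After copy-propagate (8 stmts):
  v = 9
  x = 6
  z = 9 * 6
  d = z
  c = 12
  u = z - 12
  b = 8
  return 8
After constant-fold (8 stmts):
  v = 9
  x = 6
  z = 54
  d = z
  c = 12
  u = z - 12
  b = 8
  return 8
After dead-code-elim (1 stmts):
  return 8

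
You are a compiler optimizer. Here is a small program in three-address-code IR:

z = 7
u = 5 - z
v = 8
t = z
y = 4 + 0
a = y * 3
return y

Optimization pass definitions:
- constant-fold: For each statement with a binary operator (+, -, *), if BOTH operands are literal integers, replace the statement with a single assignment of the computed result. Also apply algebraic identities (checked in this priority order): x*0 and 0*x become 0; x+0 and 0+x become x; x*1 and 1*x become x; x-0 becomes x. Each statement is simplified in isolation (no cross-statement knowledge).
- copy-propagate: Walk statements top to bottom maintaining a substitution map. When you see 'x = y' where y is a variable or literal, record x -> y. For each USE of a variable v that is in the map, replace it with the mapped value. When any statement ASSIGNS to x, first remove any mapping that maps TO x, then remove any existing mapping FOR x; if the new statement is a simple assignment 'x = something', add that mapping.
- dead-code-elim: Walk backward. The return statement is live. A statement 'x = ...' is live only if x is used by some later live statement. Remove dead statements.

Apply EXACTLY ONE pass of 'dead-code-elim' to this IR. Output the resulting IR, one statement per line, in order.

Answer: y = 4 + 0
return y

Derivation:
Applying dead-code-elim statement-by-statement:
  [7] return y  -> KEEP (return); live=['y']
  [6] a = y * 3  -> DEAD (a not live)
  [5] y = 4 + 0  -> KEEP; live=[]
  [4] t = z  -> DEAD (t not live)
  [3] v = 8  -> DEAD (v not live)
  [2] u = 5 - z  -> DEAD (u not live)
  [1] z = 7  -> DEAD (z not live)
Result (2 stmts):
  y = 4 + 0
  return y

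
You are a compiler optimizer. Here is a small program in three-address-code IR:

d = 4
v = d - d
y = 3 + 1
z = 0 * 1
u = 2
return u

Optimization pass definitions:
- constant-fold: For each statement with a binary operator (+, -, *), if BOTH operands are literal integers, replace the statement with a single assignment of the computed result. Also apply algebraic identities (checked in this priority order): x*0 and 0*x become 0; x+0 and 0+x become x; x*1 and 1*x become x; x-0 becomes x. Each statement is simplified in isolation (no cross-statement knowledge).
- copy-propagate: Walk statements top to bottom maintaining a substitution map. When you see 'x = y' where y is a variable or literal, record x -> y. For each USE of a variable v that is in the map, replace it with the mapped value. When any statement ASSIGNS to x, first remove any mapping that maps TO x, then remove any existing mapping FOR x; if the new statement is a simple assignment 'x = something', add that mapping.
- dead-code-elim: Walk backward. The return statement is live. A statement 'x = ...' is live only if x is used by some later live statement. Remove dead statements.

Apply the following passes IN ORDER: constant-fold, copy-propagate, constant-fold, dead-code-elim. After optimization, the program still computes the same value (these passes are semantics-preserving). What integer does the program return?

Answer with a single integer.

Initial IR:
  d = 4
  v = d - d
  y = 3 + 1
  z = 0 * 1
  u = 2
  return u
After constant-fold (6 stmts):
  d = 4
  v = d - d
  y = 4
  z = 0
  u = 2
  return u
After copy-propagate (6 stmts):
  d = 4
  v = 4 - 4
  y = 4
  z = 0
  u = 2
  return 2
After constant-fold (6 stmts):
  d = 4
  v = 0
  y = 4
  z = 0
  u = 2
  return 2
After dead-code-elim (1 stmts):
  return 2
Evaluate:
  d = 4  =>  d = 4
  v = d - d  =>  v = 0
  y = 3 + 1  =>  y = 4
  z = 0 * 1  =>  z = 0
  u = 2  =>  u = 2
  return u = 2

Answer: 2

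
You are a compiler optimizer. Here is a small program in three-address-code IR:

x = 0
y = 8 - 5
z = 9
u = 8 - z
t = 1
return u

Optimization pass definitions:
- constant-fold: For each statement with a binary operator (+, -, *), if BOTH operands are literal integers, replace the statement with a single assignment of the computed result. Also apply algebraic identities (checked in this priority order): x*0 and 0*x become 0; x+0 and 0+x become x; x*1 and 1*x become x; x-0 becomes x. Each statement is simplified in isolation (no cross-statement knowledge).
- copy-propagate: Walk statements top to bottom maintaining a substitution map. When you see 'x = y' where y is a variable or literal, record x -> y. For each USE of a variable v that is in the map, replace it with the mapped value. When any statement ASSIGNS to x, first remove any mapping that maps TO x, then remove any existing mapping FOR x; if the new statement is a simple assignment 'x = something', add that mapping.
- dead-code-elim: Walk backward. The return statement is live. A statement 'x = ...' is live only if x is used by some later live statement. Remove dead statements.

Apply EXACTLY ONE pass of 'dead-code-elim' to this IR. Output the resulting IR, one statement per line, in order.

Applying dead-code-elim statement-by-statement:
  [6] return u  -> KEEP (return); live=['u']
  [5] t = 1  -> DEAD (t not live)
  [4] u = 8 - z  -> KEEP; live=['z']
  [3] z = 9  -> KEEP; live=[]
  [2] y = 8 - 5  -> DEAD (y not live)
  [1] x = 0  -> DEAD (x not live)
Result (3 stmts):
  z = 9
  u = 8 - z
  return u

Answer: z = 9
u = 8 - z
return u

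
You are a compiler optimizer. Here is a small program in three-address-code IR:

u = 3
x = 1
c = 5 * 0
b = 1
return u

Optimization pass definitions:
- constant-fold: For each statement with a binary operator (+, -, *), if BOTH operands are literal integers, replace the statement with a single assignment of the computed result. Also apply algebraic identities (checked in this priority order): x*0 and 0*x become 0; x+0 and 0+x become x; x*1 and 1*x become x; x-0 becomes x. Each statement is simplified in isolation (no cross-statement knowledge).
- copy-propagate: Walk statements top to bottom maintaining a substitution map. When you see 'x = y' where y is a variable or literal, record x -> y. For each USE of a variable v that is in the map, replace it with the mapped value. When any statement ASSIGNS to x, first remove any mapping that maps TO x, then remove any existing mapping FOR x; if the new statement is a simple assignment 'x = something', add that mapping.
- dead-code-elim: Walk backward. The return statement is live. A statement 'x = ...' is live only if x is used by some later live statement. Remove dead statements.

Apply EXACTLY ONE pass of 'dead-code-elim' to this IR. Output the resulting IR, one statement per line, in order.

Applying dead-code-elim statement-by-statement:
  [5] return u  -> KEEP (return); live=['u']
  [4] b = 1  -> DEAD (b not live)
  [3] c = 5 * 0  -> DEAD (c not live)
  [2] x = 1  -> DEAD (x not live)
  [1] u = 3  -> KEEP; live=[]
Result (2 stmts):
  u = 3
  return u

Answer: u = 3
return u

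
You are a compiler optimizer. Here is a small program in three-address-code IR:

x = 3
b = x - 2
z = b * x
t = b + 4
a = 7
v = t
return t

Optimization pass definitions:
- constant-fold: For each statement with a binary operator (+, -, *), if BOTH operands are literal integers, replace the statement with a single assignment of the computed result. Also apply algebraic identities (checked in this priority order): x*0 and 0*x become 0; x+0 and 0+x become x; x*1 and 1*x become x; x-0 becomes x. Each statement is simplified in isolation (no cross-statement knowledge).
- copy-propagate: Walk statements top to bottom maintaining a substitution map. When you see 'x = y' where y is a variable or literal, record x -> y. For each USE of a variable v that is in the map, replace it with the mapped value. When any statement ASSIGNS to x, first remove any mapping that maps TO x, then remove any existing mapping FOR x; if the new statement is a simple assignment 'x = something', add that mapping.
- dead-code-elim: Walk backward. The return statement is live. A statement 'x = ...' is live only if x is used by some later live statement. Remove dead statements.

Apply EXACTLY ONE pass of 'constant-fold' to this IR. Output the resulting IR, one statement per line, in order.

Applying constant-fold statement-by-statement:
  [1] x = 3  (unchanged)
  [2] b = x - 2  (unchanged)
  [3] z = b * x  (unchanged)
  [4] t = b + 4  (unchanged)
  [5] a = 7  (unchanged)
  [6] v = t  (unchanged)
  [7] return t  (unchanged)
Result (7 stmts):
  x = 3
  b = x - 2
  z = b * x
  t = b + 4
  a = 7
  v = t
  return t

Answer: x = 3
b = x - 2
z = b * x
t = b + 4
a = 7
v = t
return t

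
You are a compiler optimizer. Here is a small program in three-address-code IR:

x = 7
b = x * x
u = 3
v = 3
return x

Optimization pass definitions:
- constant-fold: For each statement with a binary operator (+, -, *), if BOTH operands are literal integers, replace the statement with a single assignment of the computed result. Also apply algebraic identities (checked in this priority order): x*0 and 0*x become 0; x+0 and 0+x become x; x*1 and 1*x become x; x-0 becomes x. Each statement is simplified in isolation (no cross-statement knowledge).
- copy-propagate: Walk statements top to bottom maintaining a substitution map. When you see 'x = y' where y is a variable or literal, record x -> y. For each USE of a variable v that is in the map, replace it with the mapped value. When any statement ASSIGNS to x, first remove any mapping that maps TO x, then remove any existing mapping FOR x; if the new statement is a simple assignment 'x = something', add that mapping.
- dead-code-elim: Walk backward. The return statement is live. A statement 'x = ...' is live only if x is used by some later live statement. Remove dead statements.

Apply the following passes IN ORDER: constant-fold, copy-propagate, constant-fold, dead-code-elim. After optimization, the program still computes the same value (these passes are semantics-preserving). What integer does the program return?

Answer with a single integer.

Answer: 7

Derivation:
Initial IR:
  x = 7
  b = x * x
  u = 3
  v = 3
  return x
After constant-fold (5 stmts):
  x = 7
  b = x * x
  u = 3
  v = 3
  return x
After copy-propagate (5 stmts):
  x = 7
  b = 7 * 7
  u = 3
  v = 3
  return 7
After constant-fold (5 stmts):
  x = 7
  b = 49
  u = 3
  v = 3
  return 7
After dead-code-elim (1 stmts):
  return 7
Evaluate:
  x = 7  =>  x = 7
  b = x * x  =>  b = 49
  u = 3  =>  u = 3
  v = 3  =>  v = 3
  return x = 7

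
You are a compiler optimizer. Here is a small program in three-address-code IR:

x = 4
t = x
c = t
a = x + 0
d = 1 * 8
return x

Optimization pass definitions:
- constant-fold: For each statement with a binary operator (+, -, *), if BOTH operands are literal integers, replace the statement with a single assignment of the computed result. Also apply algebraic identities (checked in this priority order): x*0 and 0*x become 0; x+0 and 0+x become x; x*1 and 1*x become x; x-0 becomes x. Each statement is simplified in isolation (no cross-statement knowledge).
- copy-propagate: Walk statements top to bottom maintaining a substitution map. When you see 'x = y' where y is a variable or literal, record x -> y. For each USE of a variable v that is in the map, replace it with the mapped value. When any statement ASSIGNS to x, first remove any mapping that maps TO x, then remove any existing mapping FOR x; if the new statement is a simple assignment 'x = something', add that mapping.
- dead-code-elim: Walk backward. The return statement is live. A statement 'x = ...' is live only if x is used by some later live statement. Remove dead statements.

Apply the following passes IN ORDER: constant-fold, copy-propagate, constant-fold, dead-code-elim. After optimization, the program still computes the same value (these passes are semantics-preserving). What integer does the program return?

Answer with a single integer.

Answer: 4

Derivation:
Initial IR:
  x = 4
  t = x
  c = t
  a = x + 0
  d = 1 * 8
  return x
After constant-fold (6 stmts):
  x = 4
  t = x
  c = t
  a = x
  d = 8
  return x
After copy-propagate (6 stmts):
  x = 4
  t = 4
  c = 4
  a = 4
  d = 8
  return 4
After constant-fold (6 stmts):
  x = 4
  t = 4
  c = 4
  a = 4
  d = 8
  return 4
After dead-code-elim (1 stmts):
  return 4
Evaluate:
  x = 4  =>  x = 4
  t = x  =>  t = 4
  c = t  =>  c = 4
  a = x + 0  =>  a = 4
  d = 1 * 8  =>  d = 8
  return x = 4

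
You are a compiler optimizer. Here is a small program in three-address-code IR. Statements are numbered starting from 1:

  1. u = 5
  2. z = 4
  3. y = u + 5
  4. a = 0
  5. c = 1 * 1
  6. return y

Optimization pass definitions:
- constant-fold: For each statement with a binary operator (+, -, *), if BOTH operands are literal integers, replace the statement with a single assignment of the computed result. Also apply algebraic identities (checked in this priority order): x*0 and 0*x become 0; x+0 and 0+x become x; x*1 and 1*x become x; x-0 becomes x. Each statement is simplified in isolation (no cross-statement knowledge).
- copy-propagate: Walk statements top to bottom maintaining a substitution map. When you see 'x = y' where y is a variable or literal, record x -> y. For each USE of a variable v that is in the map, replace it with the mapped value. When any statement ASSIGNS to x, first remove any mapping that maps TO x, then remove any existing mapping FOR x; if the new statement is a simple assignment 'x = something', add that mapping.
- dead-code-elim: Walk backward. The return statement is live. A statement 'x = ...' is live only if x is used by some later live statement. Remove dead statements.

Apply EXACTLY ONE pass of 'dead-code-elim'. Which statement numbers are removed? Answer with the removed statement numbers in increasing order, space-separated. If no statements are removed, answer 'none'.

Answer: 2 4 5

Derivation:
Backward liveness scan:
Stmt 1 'u = 5': KEEP (u is live); live-in = []
Stmt 2 'z = 4': DEAD (z not in live set ['u'])
Stmt 3 'y = u + 5': KEEP (y is live); live-in = ['u']
Stmt 4 'a = 0': DEAD (a not in live set ['y'])
Stmt 5 'c = 1 * 1': DEAD (c not in live set ['y'])
Stmt 6 'return y': KEEP (return); live-in = ['y']
Removed statement numbers: [2, 4, 5]
Surviving IR:
  u = 5
  y = u + 5
  return y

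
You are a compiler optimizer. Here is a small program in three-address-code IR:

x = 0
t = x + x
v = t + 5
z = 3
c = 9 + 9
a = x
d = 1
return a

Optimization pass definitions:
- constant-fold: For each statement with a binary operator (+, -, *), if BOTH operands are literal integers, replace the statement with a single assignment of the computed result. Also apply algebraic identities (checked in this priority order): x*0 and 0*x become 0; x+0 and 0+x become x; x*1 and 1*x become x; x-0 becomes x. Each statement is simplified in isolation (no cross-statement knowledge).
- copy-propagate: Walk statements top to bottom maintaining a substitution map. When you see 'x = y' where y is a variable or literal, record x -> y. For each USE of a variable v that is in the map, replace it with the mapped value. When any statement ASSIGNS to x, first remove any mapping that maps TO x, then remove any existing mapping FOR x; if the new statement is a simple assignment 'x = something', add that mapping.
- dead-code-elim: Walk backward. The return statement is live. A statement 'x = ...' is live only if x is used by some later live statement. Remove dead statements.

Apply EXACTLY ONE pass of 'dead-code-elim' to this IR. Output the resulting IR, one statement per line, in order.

Answer: x = 0
a = x
return a

Derivation:
Applying dead-code-elim statement-by-statement:
  [8] return a  -> KEEP (return); live=['a']
  [7] d = 1  -> DEAD (d not live)
  [6] a = x  -> KEEP; live=['x']
  [5] c = 9 + 9  -> DEAD (c not live)
  [4] z = 3  -> DEAD (z not live)
  [3] v = t + 5  -> DEAD (v not live)
  [2] t = x + x  -> DEAD (t not live)
  [1] x = 0  -> KEEP; live=[]
Result (3 stmts):
  x = 0
  a = x
  return a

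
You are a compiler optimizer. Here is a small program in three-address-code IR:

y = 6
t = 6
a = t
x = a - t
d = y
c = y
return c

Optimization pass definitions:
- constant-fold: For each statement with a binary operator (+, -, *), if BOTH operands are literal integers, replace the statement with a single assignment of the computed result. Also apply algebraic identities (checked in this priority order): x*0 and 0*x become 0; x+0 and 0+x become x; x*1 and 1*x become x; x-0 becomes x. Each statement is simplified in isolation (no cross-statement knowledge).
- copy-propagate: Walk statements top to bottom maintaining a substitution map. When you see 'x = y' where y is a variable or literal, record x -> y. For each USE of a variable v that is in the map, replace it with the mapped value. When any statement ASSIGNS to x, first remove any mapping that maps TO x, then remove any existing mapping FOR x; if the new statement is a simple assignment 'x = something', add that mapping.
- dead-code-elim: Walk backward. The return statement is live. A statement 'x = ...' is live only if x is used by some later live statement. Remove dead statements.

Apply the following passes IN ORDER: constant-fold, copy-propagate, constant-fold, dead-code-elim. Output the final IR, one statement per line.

Answer: return 6

Derivation:
Initial IR:
  y = 6
  t = 6
  a = t
  x = a - t
  d = y
  c = y
  return c
After constant-fold (7 stmts):
  y = 6
  t = 6
  a = t
  x = a - t
  d = y
  c = y
  return c
After copy-propagate (7 stmts):
  y = 6
  t = 6
  a = 6
  x = 6 - 6
  d = 6
  c = 6
  return 6
After constant-fold (7 stmts):
  y = 6
  t = 6
  a = 6
  x = 0
  d = 6
  c = 6
  return 6
After dead-code-elim (1 stmts):
  return 6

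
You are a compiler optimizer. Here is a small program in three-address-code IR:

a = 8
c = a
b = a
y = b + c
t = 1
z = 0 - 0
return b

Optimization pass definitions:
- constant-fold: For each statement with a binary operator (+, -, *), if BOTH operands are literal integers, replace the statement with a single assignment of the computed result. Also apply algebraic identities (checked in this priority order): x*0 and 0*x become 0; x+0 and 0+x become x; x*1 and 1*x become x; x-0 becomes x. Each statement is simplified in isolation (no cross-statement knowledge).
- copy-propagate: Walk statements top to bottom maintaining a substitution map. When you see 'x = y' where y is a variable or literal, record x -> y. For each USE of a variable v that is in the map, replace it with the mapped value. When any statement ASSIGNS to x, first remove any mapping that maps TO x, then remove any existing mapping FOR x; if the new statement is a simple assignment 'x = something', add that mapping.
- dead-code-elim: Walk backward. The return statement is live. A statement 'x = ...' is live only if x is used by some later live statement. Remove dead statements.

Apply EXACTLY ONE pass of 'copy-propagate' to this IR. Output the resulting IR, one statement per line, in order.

Applying copy-propagate statement-by-statement:
  [1] a = 8  (unchanged)
  [2] c = a  -> c = 8
  [3] b = a  -> b = 8
  [4] y = b + c  -> y = 8 + 8
  [5] t = 1  (unchanged)
  [6] z = 0 - 0  (unchanged)
  [7] return b  -> return 8
Result (7 stmts):
  a = 8
  c = 8
  b = 8
  y = 8 + 8
  t = 1
  z = 0 - 0
  return 8

Answer: a = 8
c = 8
b = 8
y = 8 + 8
t = 1
z = 0 - 0
return 8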